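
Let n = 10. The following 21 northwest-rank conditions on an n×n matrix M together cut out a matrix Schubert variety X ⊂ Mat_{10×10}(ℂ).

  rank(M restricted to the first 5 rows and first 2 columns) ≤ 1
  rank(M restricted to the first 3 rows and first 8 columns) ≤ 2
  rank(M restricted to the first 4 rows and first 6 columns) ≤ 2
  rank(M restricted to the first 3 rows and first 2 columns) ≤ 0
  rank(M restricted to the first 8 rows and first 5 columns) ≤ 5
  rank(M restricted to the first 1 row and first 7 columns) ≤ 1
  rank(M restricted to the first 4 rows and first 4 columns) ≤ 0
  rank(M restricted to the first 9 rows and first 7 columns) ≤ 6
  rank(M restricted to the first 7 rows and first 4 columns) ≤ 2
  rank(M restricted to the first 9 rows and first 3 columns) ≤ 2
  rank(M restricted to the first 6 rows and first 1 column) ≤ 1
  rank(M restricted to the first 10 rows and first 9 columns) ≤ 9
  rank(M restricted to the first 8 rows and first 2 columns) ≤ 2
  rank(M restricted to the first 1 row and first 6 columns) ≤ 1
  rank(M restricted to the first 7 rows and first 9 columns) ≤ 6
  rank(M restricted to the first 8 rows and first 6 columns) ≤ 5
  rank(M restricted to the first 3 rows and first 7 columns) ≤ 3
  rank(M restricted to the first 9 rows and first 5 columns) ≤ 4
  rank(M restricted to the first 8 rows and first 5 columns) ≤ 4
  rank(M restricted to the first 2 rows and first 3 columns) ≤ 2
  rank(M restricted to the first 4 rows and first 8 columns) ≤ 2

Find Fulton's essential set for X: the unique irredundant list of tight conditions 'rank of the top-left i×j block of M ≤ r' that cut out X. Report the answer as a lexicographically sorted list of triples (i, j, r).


Computing R[i][j] = min implied NW-rank bound (n=10, 21 conditions):

  i=1: 0  0  0  0  1  1  1  1  1  1
  i=2: 0  0  0  0  1  2  2  2  2  2
  i=3: 0  0  0  0  1  2  2  2  3  3
  i=4: 0  0  0  0  1  2  2  2  3  4
  i=5: 1  1  1  1  2  3  3  3  4  5
  i=6: 1  2  2  2  3  4  4  4  5  6
  i=7: 1  2  2  2  3  4  5  5  6  7
  i=8: 1  2  2  3  4  5  6  6  7  8
  i=9: 1  2  2  3  4  5  6  7  8  9
  i=10: 1  2  3  4  5  6  7  8  9  10

giving w = (5, 6, 9, 10, 1, 2, 7, 4, 8, 3) via Δ²R.

Rothe diagram D(w) (24 cells), 4 SE-corners (essential conditions):

[(4, 4, 0), (4, 8, 2), (7, 4, 2), (9, 3, 2)]


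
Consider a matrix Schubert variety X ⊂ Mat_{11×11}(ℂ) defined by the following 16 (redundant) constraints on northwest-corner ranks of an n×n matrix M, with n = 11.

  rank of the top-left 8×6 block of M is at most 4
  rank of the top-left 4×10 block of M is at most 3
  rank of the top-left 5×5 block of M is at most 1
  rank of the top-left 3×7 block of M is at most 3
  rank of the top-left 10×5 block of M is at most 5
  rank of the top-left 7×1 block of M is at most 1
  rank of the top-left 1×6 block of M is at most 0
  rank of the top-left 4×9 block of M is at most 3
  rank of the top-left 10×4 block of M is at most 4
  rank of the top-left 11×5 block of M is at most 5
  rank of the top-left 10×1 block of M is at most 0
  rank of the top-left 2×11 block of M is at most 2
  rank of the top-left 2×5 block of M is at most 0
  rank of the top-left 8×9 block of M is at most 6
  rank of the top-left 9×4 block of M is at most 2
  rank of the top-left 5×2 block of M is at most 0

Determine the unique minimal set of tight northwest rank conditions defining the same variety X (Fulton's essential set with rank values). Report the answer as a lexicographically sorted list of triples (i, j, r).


Reconstructing r_w from the 16 given conditions:

  R[1]: 0  0  0  0  0  0  1  1  1  1  1
  R[2]: 0  0  0  0  0  1  2  2  2  2  2
  R[3]: 0  0  1  1  1  2  3  3  3  3  3
  R[4]: 0  0  1  1  1  2  3  3  3  3  4
  R[5]: 0  0  1  1  1  2  3  4  4  4  5
  R[6]: 0  1  2  2  2  3  4  5  5  5  6
  R[7]: 0  1  2  2  3  4  5  6  6  6  7
  R[8]: 0  1  2  2  3  4  5  6  6  7  8
  R[9]: 0  1  2  2  3  4  5  6  7  8  9
  R[10]: 0  1  2  3  4  5  6  7  8  9  10
  R[11]: 1  2  3  4  5  6  7  8  9  10  11

hence w(1..11) = (7, 6, 3, 11, 8, 2, 5, 10, 9, 4, 1).

8 SE-corners of the 33-cell Rothe diagram give Ess(w):

[(1, 6, 0), (2, 5, 0), (4, 10, 3), (5, 2, 0), (5, 5, 1), (8, 9, 6), (9, 4, 2), (10, 1, 0)]


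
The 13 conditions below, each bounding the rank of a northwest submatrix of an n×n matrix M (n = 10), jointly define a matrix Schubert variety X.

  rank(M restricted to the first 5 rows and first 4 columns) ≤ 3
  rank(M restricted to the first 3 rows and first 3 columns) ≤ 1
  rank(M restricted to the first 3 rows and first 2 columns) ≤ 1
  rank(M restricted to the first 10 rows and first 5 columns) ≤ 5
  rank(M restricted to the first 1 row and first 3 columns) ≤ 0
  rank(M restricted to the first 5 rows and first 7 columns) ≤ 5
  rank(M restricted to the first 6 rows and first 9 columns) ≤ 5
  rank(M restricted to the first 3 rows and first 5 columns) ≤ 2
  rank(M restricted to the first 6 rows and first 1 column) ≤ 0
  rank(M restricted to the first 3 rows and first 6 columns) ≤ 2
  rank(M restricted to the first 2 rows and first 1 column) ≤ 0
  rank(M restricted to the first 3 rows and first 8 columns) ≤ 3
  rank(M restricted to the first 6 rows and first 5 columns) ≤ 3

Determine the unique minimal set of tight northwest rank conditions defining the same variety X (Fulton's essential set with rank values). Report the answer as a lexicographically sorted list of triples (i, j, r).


Propagating the 13 rank bounds to every northwest block:

  i=1: 0  0  0  1  1  1  1  1  1  1
  i=2: 0  1  1  2  2  2  2  2  2  2
  i=3: 0  1  1  2  2  2  3  3  3  3
  i=4: 0  1  2  3  3  3  4  4  4  4
  i=5: 0  1  2  3  3  4  5  5  5  5
  i=6: 0  1  2  3  3  4  5  5  5  6
  i=7: 1  2  3  4  4  5  6  6  6  7
  i=8: 1  2  3  4  5  6  7  7  7  8
  i=9: 1  2  3  4  5  6  7  8  8  9
  i=10: 1  2  3  4  5  6  7  8  9  10

giving w = (4, 2, 7, 3, 6, 10, 1, 5, 8, 9) via Δ²R.

D(w) has 15 cells with 6 SE-corners; essential set:

[(1, 3, 0), (3, 3, 1), (3, 6, 2), (6, 1, 0), (6, 5, 3), (6, 9, 5)]


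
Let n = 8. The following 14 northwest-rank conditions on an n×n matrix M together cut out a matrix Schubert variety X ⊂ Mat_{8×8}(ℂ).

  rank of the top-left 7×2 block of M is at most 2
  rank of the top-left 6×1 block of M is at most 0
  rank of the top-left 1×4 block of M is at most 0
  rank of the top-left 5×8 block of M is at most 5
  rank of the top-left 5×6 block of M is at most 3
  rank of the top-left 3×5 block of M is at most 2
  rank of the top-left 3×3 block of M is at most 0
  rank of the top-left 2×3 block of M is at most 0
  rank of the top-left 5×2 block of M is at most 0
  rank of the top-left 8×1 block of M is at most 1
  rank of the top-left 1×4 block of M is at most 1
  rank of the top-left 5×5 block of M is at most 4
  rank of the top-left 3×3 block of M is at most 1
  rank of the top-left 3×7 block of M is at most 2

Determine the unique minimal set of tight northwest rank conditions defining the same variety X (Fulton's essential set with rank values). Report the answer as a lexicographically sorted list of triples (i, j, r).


Propagating the 14 rank bounds to every northwest block:

  i=1: 0  0  0  0  1  1  1  1
  i=2: 0  0  0  1  2  2  2  2
  i=3: 0  0  0  1  2  2  2  3
  i=4: 0  0  1  2  3  3  3  4
  i=5: 0  0  1  2  3  3  4  5
  i=6: 0  1  2  3  4  4  5  6
  i=7: 1  2  3  4  5  5  6  7
  i=8: 1  2  3  4  5  6  7  8

so w = (5, 4, 8, 3, 7, 2, 1, 6).

Rothe diagram D(w) (18 cells), 6 SE-corners (essential conditions):

[(1, 4, 0), (3, 3, 0), (3, 7, 2), (5, 2, 0), (5, 6, 3), (6, 1, 0)]


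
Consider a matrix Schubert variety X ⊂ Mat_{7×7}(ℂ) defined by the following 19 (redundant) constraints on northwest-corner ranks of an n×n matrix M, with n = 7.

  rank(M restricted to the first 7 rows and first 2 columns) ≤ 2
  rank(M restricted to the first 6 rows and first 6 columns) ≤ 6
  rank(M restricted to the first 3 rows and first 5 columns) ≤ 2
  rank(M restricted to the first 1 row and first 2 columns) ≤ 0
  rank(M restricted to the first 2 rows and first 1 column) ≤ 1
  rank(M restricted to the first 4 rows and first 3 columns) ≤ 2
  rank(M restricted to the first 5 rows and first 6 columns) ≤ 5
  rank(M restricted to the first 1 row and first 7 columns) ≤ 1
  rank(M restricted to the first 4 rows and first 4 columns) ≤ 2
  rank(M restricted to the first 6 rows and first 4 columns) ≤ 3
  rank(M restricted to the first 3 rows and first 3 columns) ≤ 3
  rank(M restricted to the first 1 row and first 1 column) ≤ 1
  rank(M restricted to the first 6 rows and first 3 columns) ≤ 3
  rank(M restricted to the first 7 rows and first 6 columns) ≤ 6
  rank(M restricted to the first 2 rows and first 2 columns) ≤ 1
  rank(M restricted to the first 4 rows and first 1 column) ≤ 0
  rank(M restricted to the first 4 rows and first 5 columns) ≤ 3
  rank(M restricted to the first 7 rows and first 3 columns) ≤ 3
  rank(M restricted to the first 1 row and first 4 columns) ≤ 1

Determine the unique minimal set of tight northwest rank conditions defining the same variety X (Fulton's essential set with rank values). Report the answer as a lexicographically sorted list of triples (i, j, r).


Computing R[i][j] = min implied NW-rank bound (n=7, 19 conditions):

  0 | 0 | 1 | 1 | 1 | 1 | 1
  0 | 1 | 2 | 2 | 2 | 2 | 2
  0 | 1 | 2 | 2 | 2 | 3 | 3
  0 | 1 | 2 | 2 | 3 | 4 | 4
  1 | 2 | 3 | 3 | 4 | 5 | 5
  1 | 2 | 3 | 3 | 4 | 5 | 6
  1 | 2 | 3 | 4 | 5 | 6 | 7

giving w = (3, 2, 6, 5, 1, 7, 4) via Δ²R.

D(w) has 9 cells with 5 SE-corners; essential set:

[(1, 2, 0), (3, 5, 2), (4, 1, 0), (4, 4, 2), (6, 4, 3)]


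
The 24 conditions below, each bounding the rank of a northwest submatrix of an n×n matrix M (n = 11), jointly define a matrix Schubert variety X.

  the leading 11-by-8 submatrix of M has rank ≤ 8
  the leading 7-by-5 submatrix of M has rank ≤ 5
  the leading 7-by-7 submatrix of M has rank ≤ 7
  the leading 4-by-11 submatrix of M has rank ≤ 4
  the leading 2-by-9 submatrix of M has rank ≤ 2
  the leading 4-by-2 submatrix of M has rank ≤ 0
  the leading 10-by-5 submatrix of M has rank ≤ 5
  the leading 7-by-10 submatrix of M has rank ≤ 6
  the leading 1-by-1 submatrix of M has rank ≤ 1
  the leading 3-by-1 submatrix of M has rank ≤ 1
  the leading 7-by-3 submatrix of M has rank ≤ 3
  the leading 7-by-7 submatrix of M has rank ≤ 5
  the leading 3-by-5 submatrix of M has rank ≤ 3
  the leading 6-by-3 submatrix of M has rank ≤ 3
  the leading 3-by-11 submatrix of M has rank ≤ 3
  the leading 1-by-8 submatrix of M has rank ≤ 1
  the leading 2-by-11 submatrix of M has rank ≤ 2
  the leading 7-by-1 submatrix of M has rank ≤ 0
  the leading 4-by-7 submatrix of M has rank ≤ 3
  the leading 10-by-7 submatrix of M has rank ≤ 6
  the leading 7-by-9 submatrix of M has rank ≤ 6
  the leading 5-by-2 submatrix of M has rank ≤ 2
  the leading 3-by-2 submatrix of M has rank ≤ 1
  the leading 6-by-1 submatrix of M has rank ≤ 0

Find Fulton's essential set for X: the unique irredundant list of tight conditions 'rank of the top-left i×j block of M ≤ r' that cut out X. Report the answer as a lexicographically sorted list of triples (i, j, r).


Rank table r_w(11×11) implied by the 24 constraints:

  0 0 1 1 1 1 1 1 1 1 1
  0 0 1 2 2 2 2 2 2 2 2
  0 0 1 2 3 3 3 3 3 3 3
  0 0 1 2 3 3 3 4 4 4 4
  0 1 2 3 4 4 4 5 5 5 5
  0 1 2 3 4 5 5 6 6 6 6
  0 1 2 3 4 5 5 6 6 6 7
  1 2 3 4 5 6 6 7 7 7 8
  1 2 3 4 5 6 6 7 8 8 9
  1 2 3 4 5 6 6 7 8 9 10
  1 2 3 4 5 6 7 8 9 10 11

the unique w with this rank table is (3, 4, 5, 8, 2, 6, 11, 1, 9, 10, 7).

Rothe diagram D(w) (18 cells), 6 SE-corners (essential conditions):

[(4, 2, 0), (4, 7, 3), (7, 1, 0), (7, 7, 5), (7, 10, 6), (10, 7, 6)]


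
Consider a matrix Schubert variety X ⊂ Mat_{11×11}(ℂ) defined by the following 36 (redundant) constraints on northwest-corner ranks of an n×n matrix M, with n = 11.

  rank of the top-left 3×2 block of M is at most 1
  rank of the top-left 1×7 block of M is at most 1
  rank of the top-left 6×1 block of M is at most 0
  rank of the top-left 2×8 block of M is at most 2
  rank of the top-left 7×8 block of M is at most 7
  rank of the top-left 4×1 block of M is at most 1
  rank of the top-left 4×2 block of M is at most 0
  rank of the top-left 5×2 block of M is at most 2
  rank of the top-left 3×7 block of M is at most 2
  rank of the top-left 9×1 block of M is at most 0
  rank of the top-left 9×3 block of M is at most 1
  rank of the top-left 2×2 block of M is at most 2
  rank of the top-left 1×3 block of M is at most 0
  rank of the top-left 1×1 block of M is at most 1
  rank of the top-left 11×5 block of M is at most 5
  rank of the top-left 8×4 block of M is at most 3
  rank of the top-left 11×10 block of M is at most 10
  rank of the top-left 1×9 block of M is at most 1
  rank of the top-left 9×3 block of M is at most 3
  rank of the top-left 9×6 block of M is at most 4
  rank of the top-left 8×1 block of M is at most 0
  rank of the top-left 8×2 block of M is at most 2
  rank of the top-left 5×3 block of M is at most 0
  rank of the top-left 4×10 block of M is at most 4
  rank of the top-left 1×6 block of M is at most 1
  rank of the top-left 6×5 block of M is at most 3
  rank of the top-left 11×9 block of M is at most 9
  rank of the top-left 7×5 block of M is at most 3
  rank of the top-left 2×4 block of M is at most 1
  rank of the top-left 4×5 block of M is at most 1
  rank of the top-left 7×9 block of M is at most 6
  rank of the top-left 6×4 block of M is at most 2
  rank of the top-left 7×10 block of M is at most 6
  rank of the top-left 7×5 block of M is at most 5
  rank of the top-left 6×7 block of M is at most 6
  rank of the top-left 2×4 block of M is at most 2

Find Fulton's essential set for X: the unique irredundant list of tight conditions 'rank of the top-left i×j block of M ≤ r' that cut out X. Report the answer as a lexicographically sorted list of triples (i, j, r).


Reconstructing r_w from the 36 given conditions:

  0, 0, 0, 1, 1, 1, 1, 1, 1, 1, 1
  0, 0, 0, 1, 1, 2, 2, 2, 2, 2, 2
  0, 0, 0, 1, 1, 2, 2, 3, 3, 3, 3
  0, 0, 0, 1, 1, 2, 3, 4, 4, 4, 4
  0, 0, 0, 1, 2, 3, 4, 5, 5, 5, 5
  0, 1, 1, 2, 3, 4, 5, 6, 6, 6, 6
  0, 1, 1, 2, 3, 4, 5, 6, 6, 6, 7
  0, 1, 1, 2, 3, 4, 5, 6, 7, 7, 8
  0, 1, 1, 2, 3, 4, 5, 6, 7, 8, 9
  1, 2, 2, 3, 4, 5, 6, 7, 8, 9, 10
  1, 2, 3, 4, 5, 6, 7, 8, 9, 10, 11

so w = (4, 6, 8, 7, 5, 2, 11, 9, 10, 1, 3).

Fulton essential set (6 of the 28 Rothe cells):

[(3, 7, 2), (4, 5, 1), (5, 3, 0), (7, 10, 6), (9, 1, 0), (9, 3, 1)]


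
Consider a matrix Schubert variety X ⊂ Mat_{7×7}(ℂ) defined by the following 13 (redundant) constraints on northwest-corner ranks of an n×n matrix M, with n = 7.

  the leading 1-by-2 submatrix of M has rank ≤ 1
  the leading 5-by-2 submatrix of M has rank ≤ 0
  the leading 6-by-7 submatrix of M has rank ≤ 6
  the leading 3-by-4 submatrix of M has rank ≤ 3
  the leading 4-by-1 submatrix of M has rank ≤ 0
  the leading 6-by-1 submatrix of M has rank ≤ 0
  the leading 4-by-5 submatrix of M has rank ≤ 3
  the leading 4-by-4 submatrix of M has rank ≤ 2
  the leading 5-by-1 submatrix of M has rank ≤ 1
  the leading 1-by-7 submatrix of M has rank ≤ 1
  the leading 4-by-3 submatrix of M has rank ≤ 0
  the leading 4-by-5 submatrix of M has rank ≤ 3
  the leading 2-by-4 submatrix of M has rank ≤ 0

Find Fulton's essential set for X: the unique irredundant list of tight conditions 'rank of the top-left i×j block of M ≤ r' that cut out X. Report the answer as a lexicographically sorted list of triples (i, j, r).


Computing R[i][j] = min implied NW-rank bound (n=7, 13 conditions):

  row 1: 0 | 0 | 0 | 0 | 1 | 1 | 1
  row 2: 0 | 0 | 0 | 0 | 1 | 2 | 2
  row 3: 0 | 0 | 0 | 1 | 2 | 3 | 3
  row 4: 0 | 0 | 0 | 1 | 2 | 3 | 4
  row 5: 0 | 0 | 1 | 2 | 3 | 4 | 5
  row 6: 0 | 1 | 2 | 3 | 4 | 5 | 6
  row 7: 1 | 2 | 3 | 4 | 5 | 6 | 7

giving w = (5, 6, 4, 7, 3, 2, 1) via Δ²R.

D(w) has 17 cells with 4 SE-corners; essential set:

[(2, 4, 0), (4, 3, 0), (5, 2, 0), (6, 1, 0)]


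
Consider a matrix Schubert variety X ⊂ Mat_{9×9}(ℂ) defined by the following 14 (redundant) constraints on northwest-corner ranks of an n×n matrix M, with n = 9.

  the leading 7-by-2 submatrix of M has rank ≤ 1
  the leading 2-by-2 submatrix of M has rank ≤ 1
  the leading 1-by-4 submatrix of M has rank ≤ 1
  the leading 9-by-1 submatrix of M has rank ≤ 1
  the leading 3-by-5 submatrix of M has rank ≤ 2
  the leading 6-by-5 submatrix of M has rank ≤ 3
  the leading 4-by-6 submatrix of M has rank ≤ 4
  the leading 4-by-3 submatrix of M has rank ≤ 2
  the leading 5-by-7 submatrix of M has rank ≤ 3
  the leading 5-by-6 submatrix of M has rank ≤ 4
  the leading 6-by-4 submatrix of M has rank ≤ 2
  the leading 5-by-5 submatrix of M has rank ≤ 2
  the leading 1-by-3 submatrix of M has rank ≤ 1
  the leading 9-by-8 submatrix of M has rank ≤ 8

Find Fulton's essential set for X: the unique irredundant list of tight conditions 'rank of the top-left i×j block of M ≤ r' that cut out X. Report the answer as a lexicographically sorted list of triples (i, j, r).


Propagating the 14 rank bounds to every northwest block:

  R[1]: 1  1  1  1  1  1  1  1  1
  R[2]: 1  1  2  2  2  2  2  2  2
  R[3]: 1  1  2  2  2  3  3  3  3
  R[4]: 1  1  2  2  2  3  3  4  4
  R[5]: 1  1  2  2  2  3  3  4  5
  R[6]: 1  1  2  2  3  4  4  5  6
  R[7]: 1  1  2  3  4  5  5  6  7
  R[8]: 1  2  3  4  5  6  6  7  8
  R[9]: 1  2  3  4  5  6  7  8  9

second differences of R give the permutation w = (1, 3, 6, 8, 9, 5, 4, 2, 7).

|D(w)|=15, |Ess(w)|=4:

[(5, 5, 2), (5, 7, 3), (6, 4, 2), (7, 2, 1)]


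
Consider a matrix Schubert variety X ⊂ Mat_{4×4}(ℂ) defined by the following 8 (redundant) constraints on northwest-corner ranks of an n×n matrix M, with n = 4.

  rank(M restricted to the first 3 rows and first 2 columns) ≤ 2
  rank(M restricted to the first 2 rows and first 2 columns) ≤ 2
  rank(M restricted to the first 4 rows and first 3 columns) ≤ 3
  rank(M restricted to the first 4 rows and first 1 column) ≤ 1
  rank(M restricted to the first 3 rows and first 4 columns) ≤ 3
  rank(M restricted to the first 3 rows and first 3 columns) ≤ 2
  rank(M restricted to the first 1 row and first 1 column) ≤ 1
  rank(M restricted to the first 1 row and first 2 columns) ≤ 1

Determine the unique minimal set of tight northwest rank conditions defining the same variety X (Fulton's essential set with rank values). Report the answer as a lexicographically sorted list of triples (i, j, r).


Reconstructing r_w from the 8 given conditions:

  1 1 1 1
  1 2 2 2
  1 2 2 3
  1 2 3 4

hence w(1..4) = (1, 2, 4, 3).

Rothe diagram D(w) (1 cell), 1 SE-corner (essential condition):

[(3, 3, 2)]


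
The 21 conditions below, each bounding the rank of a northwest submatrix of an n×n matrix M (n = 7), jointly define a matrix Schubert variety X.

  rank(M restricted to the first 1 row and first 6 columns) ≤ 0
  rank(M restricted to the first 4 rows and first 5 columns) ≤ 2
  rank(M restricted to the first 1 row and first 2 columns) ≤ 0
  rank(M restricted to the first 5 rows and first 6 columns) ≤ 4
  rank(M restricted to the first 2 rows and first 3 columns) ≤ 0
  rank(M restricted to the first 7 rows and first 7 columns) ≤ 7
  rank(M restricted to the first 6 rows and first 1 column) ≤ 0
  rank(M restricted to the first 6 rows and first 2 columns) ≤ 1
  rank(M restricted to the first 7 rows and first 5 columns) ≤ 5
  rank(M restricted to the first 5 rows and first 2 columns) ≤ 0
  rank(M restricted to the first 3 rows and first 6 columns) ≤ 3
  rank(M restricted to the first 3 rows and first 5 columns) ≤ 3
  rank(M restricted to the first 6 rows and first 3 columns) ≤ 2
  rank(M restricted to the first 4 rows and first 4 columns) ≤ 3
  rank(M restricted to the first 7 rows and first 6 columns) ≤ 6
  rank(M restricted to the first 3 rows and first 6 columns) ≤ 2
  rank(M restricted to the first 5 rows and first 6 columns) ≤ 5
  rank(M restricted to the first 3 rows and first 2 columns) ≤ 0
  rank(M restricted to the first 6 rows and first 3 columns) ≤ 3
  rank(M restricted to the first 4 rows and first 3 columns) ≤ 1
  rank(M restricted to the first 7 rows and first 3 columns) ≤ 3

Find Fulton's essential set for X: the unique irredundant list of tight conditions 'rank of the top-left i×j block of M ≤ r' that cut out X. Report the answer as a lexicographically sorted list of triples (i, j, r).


Computing R[i][j] = min implied NW-rank bound (n=7, 21 conditions):

  0 | 0 | 0 | 0 | 0 | 0 | 1
  0 | 0 | 0 | 1 | 1 | 1 | 2
  0 | 0 | 1 | 2 | 2 | 2 | 3
  0 | 0 | 1 | 2 | 2 | 3 | 4
  0 | 0 | 1 | 2 | 3 | 4 | 5
  0 | 1 | 2 | 3 | 4 | 5 | 6
  1 | 2 | 3 | 4 | 5 | 6 | 7

giving w = (7, 4, 3, 6, 5, 2, 1) via Δ²R.

|D(w)|=17, |Ess(w)|=5:

[(1, 6, 0), (2, 3, 0), (4, 5, 2), (5, 2, 0), (6, 1, 0)]


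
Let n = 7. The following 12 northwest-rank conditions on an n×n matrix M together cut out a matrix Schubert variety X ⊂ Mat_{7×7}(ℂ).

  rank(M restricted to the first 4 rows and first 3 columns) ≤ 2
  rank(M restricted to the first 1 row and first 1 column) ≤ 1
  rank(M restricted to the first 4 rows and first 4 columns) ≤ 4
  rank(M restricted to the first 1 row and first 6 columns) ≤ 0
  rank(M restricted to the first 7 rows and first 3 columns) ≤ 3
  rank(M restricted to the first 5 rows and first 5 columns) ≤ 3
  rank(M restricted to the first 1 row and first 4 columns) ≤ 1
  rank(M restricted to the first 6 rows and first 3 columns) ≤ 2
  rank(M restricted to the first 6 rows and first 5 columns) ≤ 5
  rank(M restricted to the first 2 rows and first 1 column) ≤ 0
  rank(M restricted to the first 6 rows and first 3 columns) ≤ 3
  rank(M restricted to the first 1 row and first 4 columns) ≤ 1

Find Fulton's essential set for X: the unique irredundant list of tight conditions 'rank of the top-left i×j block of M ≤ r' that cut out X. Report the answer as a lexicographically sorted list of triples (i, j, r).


Computing R[i][j] = min implied NW-rank bound (n=7, 12 conditions):

  0  0  0  0  0  0  1
  0  1  1  1  1  1  2
  1  2  2  2  2  2  3
  1  2  2  3  3  3  4
  1  2  2  3  3  4  5
  1  2  2  3  4  5  6
  1  2  3  4  5  6  7

the unique w with this rank table is (7, 2, 1, 4, 6, 5, 3).

Rothe diagram D(w) (11 cells), 4 SE-corners (essential conditions):

[(1, 6, 0), (2, 1, 0), (5, 5, 3), (6, 3, 2)]


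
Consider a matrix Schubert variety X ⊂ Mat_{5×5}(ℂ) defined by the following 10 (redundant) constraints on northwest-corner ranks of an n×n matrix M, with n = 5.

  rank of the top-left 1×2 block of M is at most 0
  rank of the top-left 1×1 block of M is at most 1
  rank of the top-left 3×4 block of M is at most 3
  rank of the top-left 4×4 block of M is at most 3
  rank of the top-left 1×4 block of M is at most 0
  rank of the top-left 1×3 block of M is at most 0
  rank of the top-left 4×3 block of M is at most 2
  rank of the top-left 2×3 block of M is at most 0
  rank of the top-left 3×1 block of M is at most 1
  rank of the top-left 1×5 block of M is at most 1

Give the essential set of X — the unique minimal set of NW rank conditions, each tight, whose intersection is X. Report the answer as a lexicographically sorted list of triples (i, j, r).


Reconstructing r_w from the 10 given conditions:

  i=1: 0 | 0 | 0 | 0 | 1
  i=2: 0 | 0 | 0 | 1 | 2
  i=3: 1 | 1 | 1 | 2 | 3
  i=4: 1 | 2 | 2 | 3 | 4
  i=5: 1 | 2 | 3 | 4 | 5

second differences of R give the permutation w = (5, 4, 1, 2, 3).

Fulton essential set (2 of the 7 Rothe cells):

[(1, 4, 0), (2, 3, 0)]


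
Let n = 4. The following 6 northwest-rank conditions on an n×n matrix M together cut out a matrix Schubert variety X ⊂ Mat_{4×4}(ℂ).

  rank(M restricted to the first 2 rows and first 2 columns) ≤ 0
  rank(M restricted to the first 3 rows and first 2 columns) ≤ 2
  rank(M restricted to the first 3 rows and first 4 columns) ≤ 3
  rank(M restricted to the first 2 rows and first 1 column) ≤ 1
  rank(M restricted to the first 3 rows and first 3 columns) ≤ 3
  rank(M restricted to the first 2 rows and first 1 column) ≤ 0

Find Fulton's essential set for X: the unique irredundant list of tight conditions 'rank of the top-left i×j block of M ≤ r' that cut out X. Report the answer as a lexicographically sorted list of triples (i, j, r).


Rank table r_w(4×4) implied by the 6 constraints:

  0 | 0 | 1 | 1
  0 | 0 | 1 | 2
  1 | 1 | 2 | 3
  1 | 2 | 3 | 4

the unique w with this rank table is (3, 4, 1, 2).

|D(w)|=4, |Ess(w)|=1:

[(2, 2, 0)]


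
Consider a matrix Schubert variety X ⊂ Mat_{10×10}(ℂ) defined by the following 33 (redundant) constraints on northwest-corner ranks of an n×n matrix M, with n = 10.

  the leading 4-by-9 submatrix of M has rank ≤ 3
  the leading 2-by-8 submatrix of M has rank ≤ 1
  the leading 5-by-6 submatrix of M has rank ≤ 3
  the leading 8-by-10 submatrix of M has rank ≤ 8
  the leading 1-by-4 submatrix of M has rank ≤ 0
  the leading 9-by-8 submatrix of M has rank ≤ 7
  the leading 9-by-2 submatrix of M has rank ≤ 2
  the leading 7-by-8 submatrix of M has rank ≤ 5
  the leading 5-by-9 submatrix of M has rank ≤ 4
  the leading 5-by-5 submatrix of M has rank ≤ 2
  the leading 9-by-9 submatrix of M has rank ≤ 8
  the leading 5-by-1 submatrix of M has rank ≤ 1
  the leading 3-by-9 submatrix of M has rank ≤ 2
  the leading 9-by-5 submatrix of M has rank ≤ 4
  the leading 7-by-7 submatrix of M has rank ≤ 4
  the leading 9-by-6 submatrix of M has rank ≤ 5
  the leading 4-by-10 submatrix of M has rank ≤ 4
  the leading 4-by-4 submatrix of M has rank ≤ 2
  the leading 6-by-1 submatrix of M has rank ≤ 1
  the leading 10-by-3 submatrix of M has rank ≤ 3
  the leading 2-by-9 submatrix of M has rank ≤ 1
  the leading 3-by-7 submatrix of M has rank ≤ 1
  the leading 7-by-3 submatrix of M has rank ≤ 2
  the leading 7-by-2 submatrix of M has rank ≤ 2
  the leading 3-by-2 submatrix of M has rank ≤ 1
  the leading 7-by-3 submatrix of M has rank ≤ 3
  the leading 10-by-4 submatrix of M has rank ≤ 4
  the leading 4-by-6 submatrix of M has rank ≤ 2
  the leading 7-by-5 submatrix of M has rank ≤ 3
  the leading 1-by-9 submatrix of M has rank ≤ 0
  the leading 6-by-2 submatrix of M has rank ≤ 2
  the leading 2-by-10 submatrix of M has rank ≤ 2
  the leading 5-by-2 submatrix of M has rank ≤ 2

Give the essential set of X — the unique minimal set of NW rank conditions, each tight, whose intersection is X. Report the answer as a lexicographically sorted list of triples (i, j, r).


Reconstructing r_w from the 33 given conditions:

  row 1: 0 0 0 0 0 0 0 0 0 1
  row 2: 1 1 1 1 1 1 1 1 1 2
  row 3: 1 1 1 1 1 1 1 2 2 3
  row 4: 1 2 2 2 2 2 2 3 3 4
  row 5: 1 2 2 2 2 3 3 4 4 5
  row 6: 1 2 2 3 3 4 4 5 5 6
  row 7: 1 2 2 3 3 4 4 5 6 7
  row 8: 1 2 3 4 4 5 5 6 7 8
  row 9: 1 2 3 4 4 5 6 7 8 9
  row 10: 1 2 3 4 5 6 7 8 9 10

so w = (10, 1, 8, 2, 6, 4, 9, 3, 7, 5).

7 SE-corners of the 23-cell Rothe diagram give Ess(w):

[(1, 9, 0), (3, 7, 1), (5, 5, 2), (7, 3, 2), (7, 5, 3), (7, 7, 4), (9, 5, 4)]


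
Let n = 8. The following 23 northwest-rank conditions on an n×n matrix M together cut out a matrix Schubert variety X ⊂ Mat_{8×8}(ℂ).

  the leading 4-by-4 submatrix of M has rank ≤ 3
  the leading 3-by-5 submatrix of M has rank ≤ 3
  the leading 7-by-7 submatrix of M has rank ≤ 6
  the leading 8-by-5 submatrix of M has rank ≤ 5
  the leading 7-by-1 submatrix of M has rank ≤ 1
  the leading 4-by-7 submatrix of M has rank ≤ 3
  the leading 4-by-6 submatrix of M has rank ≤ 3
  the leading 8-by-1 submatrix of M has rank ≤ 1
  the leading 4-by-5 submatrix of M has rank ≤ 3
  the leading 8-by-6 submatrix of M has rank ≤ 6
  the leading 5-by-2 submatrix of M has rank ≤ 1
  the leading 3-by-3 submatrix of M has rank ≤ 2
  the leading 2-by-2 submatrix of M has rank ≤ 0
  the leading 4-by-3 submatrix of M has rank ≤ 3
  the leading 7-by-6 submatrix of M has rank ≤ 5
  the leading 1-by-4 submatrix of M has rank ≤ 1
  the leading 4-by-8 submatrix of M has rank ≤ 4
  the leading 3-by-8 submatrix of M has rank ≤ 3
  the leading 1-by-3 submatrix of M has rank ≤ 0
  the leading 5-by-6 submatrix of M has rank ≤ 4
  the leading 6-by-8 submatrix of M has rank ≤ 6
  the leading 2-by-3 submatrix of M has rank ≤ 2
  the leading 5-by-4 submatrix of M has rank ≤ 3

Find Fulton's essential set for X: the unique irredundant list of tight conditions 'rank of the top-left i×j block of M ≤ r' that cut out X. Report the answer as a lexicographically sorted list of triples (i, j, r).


Rank table r_w(8×8) implied by the 23 constraints:

  0, 0, 0, 1, 1, 1, 1, 1
  0, 0, 1, 2, 2, 2, 2, 2
  1, 1, 2, 3, 3, 3, 3, 3
  1, 1, 2, 3, 3, 3, 3, 4
  1, 1, 2, 3, 4, 4, 4, 5
  1, 2, 3, 4, 5, 5, 5, 6
  1, 2, 3, 4, 5, 5, 6, 7
  1, 2, 3, 4, 5, 6, 7, 8

second differences of R give the permutation w = (4, 3, 1, 8, 5, 2, 7, 6).

Rothe diagram D(w) (11 cells), 5 SE-corners (essential conditions):

[(1, 3, 0), (2, 2, 0), (4, 7, 3), (5, 2, 1), (7, 6, 5)]


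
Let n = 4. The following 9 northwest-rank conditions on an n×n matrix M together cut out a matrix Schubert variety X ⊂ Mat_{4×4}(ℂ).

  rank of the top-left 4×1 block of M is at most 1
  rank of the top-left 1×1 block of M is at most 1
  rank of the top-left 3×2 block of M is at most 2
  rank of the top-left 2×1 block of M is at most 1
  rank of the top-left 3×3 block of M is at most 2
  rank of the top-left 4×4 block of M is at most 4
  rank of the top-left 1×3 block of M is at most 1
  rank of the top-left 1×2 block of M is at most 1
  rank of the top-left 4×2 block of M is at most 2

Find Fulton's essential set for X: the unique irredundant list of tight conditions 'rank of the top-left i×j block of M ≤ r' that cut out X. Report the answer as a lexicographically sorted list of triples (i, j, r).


Reconstructing r_w from the 9 given conditions:

  1 1 1 1
  1 2 2 2
  1 2 2 3
  1 2 3 4

giving w = (1, 2, 4, 3) via Δ²R.

Rothe diagram D(w) (1 cell), 1 SE-corner (essential condition):

[(3, 3, 2)]


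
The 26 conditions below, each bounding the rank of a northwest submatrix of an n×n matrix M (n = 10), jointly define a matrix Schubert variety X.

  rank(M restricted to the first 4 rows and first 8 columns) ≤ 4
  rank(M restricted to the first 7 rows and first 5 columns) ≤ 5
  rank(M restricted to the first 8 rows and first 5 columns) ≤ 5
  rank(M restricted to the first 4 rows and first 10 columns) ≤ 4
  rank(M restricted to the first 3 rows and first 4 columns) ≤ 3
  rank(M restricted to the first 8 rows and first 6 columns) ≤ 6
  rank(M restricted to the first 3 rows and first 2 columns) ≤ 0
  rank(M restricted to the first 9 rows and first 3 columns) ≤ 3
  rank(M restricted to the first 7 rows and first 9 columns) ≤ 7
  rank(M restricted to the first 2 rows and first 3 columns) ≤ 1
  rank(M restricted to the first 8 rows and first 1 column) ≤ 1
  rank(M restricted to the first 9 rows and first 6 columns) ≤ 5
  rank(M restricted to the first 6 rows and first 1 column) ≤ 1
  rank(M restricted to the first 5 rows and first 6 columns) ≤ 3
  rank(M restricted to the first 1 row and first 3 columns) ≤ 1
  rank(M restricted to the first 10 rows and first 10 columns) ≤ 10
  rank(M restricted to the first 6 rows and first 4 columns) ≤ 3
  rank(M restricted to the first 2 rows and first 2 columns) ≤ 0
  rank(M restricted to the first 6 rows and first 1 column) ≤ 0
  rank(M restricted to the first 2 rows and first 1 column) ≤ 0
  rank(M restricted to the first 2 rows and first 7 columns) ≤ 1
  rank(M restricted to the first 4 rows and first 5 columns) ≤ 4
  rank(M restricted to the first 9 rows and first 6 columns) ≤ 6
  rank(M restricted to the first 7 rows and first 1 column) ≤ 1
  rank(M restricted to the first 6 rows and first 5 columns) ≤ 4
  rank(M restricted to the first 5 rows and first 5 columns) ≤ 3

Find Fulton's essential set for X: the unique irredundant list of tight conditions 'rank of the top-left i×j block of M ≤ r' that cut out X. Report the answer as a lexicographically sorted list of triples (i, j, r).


Recovering R(i,j) via the rank-extension bound from the 26 conditions:

  i=1: 0  0  1  1  1  1  1  1  1  1
  i=2: 0  0  1  1  1  1  1  2  2  2
  i=3: 0  0  1  2  2  2  2  3  3  3
  i=4: 0  1  2  3  3  3  3  4  4  4
  i=5: 0  1  2  3  3  3  4  5  5  5
  i=6: 0  1  2  3  4  4  5  6  6  6
  i=7: 1  2  3  4  5  5  6  7  7  7
  i=8: 1  2  3  4  5  5  6  7  8  8
  i=9: 1  2  3  4  5  5  6  7  8  9
  i=10: 1  2  3  4  5  6  7  8  9  10

hence w(1..10) = (3, 8, 4, 2, 7, 5, 1, 9, 10, 6).

Fulton essential set (5 of the 17 Rothe cells):

[(2, 7, 1), (3, 2, 0), (5, 6, 3), (6, 1, 0), (9, 6, 5)]


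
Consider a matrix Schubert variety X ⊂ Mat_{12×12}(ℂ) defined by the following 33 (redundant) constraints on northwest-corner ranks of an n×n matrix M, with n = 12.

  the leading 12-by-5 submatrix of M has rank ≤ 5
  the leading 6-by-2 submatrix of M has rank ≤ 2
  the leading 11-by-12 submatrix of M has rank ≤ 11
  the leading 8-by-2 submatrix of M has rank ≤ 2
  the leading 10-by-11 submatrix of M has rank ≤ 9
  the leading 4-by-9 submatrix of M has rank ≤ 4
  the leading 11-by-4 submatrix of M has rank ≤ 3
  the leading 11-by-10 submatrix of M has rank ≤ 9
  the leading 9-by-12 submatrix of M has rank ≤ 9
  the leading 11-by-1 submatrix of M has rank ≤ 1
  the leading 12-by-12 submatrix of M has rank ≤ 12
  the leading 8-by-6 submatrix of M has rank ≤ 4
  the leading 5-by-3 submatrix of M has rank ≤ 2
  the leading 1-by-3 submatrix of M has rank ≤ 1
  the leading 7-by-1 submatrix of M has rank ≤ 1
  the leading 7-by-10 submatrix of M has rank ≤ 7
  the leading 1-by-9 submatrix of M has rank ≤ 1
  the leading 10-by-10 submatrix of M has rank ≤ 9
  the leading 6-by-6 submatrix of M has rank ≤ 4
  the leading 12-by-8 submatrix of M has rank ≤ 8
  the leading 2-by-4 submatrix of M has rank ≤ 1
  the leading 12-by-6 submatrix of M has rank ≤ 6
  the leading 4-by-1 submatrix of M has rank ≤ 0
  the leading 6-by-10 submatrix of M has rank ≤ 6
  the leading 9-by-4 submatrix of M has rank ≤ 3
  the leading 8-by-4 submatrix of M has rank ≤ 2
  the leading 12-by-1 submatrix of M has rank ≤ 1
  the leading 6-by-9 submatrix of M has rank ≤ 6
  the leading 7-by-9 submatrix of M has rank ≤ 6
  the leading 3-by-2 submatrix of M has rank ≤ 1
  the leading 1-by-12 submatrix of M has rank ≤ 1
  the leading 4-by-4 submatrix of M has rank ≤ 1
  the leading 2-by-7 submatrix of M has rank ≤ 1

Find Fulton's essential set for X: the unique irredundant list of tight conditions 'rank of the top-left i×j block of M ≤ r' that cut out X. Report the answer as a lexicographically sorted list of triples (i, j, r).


The tightest implied rank at each (i,j), from the 33 conditions:

  R[1]: 0, 1, 1, 1, 1, 1, 1, 1, 1, 1, 1, 1
  R[2]: 0, 1, 1, 1, 1, 1, 1, 2, 2, 2, 2, 2
  R[3]: 0, 1, 1, 1, 2, 2, 2, 3, 3, 3, 3, 3
  R[4]: 0, 1, 1, 1, 2, 3, 3, 4, 4, 4, 4, 4
  R[5]: 1, 2, 2, 2, 3, 4, 4, 5, 5, 5, 5, 5
  R[6]: 1, 2, 2, 2, 3, 4, 5, 6, 6, 6, 6, 6
  R[7]: 1, 2, 2, 2, 3, 4, 5, 6, 6, 7, 7, 7
  R[8]: 1, 2, 2, 2, 3, 4, 5, 6, 7, 8, 8, 8
  R[9]: 1, 2, 3, 3, 4, 5, 6, 7, 8, 9, 9, 9
  R[10]: 1, 2, 3, 3, 4, 5, 6, 7, 8, 9, 9, 10
  R[11]: 1, 2, 3, 3, 4, 5, 6, 7, 8, 9, 10, 11
  R[12]: 1, 2, 3, 4, 5, 6, 7, 8, 9, 10, 11, 12

hence w(1..12) = (2, 8, 5, 6, 1, 7, 10, 9, 3, 12, 11, 4).

D(w) has 23 cells with 7 SE-corners; essential set:

[(2, 7, 1), (4, 1, 0), (4, 4, 1), (7, 9, 6), (8, 4, 2), (10, 11, 9), (11, 4, 3)]


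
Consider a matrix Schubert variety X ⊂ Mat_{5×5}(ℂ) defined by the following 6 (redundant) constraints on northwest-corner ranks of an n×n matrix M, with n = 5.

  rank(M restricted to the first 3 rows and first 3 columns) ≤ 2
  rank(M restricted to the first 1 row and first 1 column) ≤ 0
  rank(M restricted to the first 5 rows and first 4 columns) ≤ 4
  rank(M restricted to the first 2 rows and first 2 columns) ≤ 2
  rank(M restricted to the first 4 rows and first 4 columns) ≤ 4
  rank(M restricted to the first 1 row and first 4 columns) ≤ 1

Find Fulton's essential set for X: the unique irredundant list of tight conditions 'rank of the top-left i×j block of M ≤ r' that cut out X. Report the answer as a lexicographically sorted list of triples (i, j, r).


Rank table r_w(5×5) implied by the 6 constraints:

  R[1]: 0  1  1  1  1
  R[2]: 1  2  2  2  2
  R[3]: 1  2  2  3  3
  R[4]: 1  2  3  4  4
  R[5]: 1  2  3  4  5

hence w(1..5) = (2, 1, 4, 3, 5).

D(w) has 2 cells with 2 SE-corners; essential set:

[(1, 1, 0), (3, 3, 2)]


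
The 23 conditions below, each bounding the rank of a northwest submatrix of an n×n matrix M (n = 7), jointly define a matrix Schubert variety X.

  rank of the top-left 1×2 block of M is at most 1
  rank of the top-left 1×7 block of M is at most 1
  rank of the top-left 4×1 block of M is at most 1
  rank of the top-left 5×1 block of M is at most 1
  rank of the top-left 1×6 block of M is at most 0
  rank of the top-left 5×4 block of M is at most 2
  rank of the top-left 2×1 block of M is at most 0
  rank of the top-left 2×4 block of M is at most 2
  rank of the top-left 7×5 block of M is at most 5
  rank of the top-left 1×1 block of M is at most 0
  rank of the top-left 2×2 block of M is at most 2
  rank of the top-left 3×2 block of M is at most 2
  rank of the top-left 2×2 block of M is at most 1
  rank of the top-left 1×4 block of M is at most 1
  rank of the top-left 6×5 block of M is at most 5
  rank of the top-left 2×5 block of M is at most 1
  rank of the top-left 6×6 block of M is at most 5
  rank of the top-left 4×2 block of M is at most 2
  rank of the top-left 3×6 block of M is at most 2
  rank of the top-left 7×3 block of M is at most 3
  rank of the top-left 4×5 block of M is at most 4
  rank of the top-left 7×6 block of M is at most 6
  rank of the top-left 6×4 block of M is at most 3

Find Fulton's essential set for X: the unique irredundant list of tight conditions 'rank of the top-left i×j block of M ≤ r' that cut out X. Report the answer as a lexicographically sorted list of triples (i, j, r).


Propagating the 23 rank bounds to every northwest block:

  i=1: 0 0 0 0 0 0 1
  i=2: 0 1 1 1 1 1 2
  i=3: 1 2 2 2 2 2 3
  i=4: 1 2 2 2 3 3 4
  i=5: 1 2 2 2 3 4 5
  i=6: 1 2 3 3 4 5 6
  i=7: 1 2 3 4 5 6 7

giving w = (7, 2, 1, 5, 6, 3, 4) via Δ²R.

3 SE-corners of the 11-cell Rothe diagram give Ess(w):

[(1, 6, 0), (2, 1, 0), (5, 4, 2)]


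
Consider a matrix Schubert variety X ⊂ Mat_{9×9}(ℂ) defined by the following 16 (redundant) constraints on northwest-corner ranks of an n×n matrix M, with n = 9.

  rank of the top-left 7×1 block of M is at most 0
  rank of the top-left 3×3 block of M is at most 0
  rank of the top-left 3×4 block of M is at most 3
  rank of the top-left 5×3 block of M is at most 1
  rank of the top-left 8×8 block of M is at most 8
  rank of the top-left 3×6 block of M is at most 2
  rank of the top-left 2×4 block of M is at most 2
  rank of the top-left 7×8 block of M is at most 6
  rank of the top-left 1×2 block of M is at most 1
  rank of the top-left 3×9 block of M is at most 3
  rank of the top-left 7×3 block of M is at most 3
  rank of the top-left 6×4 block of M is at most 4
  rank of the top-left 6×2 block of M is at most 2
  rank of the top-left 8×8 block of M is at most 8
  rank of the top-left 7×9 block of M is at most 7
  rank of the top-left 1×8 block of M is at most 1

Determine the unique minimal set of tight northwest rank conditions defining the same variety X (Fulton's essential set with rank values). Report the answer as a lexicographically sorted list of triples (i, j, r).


Reconstructing r_w from the 16 given conditions:

  0 | 0 | 0 | 1 | 1 | 1 | 1 | 1 | 1
  0 | 0 | 0 | 1 | 2 | 2 | 2 | 2 | 2
  0 | 0 | 0 | 1 | 2 | 2 | 3 | 3 | 3
  0 | 1 | 1 | 2 | 3 | 3 | 4 | 4 | 4
  0 | 1 | 1 | 2 | 3 | 4 | 5 | 5 | 5
  0 | 1 | 2 | 3 | 4 | 5 | 6 | 6 | 6
  0 | 1 | 2 | 3 | 4 | 5 | 6 | 6 | 7
  1 | 2 | 3 | 4 | 5 | 6 | 7 | 7 | 8
  1 | 2 | 3 | 4 | 5 | 6 | 7 | 8 | 9

giving w = (4, 5, 7, 2, 6, 3, 9, 1, 8) via Δ²R.

Fulton essential set (5 of the 16 Rothe cells):

[(3, 3, 0), (3, 6, 2), (5, 3, 1), (7, 1, 0), (7, 8, 6)]
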